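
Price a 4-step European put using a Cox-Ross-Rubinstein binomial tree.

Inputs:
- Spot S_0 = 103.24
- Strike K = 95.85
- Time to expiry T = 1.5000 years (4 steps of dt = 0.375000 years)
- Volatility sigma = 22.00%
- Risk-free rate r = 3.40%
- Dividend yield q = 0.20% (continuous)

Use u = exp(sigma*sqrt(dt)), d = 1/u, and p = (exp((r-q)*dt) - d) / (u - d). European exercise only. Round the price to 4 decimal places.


Answer: Price = V(0,0) = 5.7941

Derivation:
dt = T/N = 0.375000
u = exp(sigma*sqrt(dt)) = 1.144219; d = 1/u = 0.873959
p = (exp((r-q)*dt) - d) / (u - d) = 0.511040
Discount per step: exp(-r*dt) = 0.987331
Stock lattice S(k, i) with i counting down-moves:
  k=0: S(0,0) = 103.2400
  k=1: S(1,0) = 118.1291; S(1,1) = 90.2275
  k=2: S(2,0) = 135.1655; S(2,1) = 103.2400; S(2,2) = 78.8551
  k=3: S(3,0) = 154.6589; S(3,1) = 118.1291; S(3,2) = 90.2275; S(3,3) = 68.9162
  k=4: S(4,0) = 176.9636; S(4,1) = 135.1655; S(4,2) = 103.2400; S(4,3) = 78.8551; S(4,4) = 60.2299
Terminal payoffs V(N, i) = max(K - S_T, 0):
  V(4,0) = 0.000000; V(4,1) = 0.000000; V(4,2) = 0.000000; V(4,3) = 16.994860; V(4,4) = 35.620117
Backward induction: V(k, i) = exp(-r*dt) * [p * V(k+1, i) + (1-p) * V(k+1, i+1)].
  V(3,0) = exp(-r*dt) * [p*0.000000 + (1-p)*0.000000] = 0.000000
  V(3,1) = exp(-r*dt) * [p*0.000000 + (1-p)*0.000000] = 0.000000
  V(3,2) = exp(-r*dt) * [p*0.000000 + (1-p)*16.994860] = 8.204536
  V(3,3) = exp(-r*dt) * [p*16.994860 + (1-p)*35.620117] = 25.771187
  V(2,0) = exp(-r*dt) * [p*0.000000 + (1-p)*0.000000] = 0.000000
  V(2,1) = exp(-r*dt) * [p*0.000000 + (1-p)*8.204536] = 3.960869
  V(2,2) = exp(-r*dt) * [p*8.204536 + (1-p)*25.771187] = 16.581169
  V(1,0) = exp(-r*dt) * [p*0.000000 + (1-p)*3.960869] = 1.912172
  V(1,1) = exp(-r*dt) * [p*3.960869 + (1-p)*16.581169] = 10.003337
  V(0,0) = exp(-r*dt) * [p*1.912172 + (1-p)*10.003337] = 5.794084


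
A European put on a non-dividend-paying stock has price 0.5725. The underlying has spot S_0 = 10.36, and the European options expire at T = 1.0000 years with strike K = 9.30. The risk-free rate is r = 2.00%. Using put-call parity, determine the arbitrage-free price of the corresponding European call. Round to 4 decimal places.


Answer: Call price = 1.8167

Derivation:
Put-call parity: C - P = S_0 * exp(-qT) - K * exp(-rT).
S_0 * exp(-qT) = 10.3600 * 1.00000000 = 10.36000000
K * exp(-rT) = 9.3000 * 0.98019867 = 9.11584766
C = P + S*exp(-qT) - K*exp(-rT)
C = 0.5725 + 10.36000000 - 9.11584766 = 1.8167


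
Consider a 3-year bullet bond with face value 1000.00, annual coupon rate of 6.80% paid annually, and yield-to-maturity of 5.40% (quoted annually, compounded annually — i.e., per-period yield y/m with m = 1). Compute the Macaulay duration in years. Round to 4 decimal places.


Coupon per period c = face * coupon_rate / m = 68.000000
Periods per year m = 1; per-period yield y/m = 0.054000
Number of cashflows N = 3
Cashflows (t years, CF_t, discount factor 1/(1+y/m)^(m*t), PV):
  t = 1.0000: CF_t = 68.000000, DF = 0.948767, PV = 64.516129
  t = 2.0000: CF_t = 68.000000, DF = 0.900158, PV = 61.210749
  t = 3.0000: CF_t = 1068.000000, DF = 0.854040, PV = 912.114627
Price P = sum_t PV_t = 1037.841504
Macaulay numerator sum_t t * PV_t:
  t * PV_t at t = 1.0000: 64.516129
  t * PV_t at t = 2.0000: 122.421497
  t * PV_t at t = 3.0000: 2736.343880
Macaulay duration D = (sum_t t * PV_t) / P = 2923.281506 / 1037.841504 = 2.816694

Answer: Macaulay duration = 2.8167 years


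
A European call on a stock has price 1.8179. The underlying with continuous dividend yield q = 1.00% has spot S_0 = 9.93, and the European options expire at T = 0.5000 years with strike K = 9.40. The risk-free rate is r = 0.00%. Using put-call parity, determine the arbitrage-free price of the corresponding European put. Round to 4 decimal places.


Answer: Put price = 1.3374

Derivation:
Put-call parity: C - P = S_0 * exp(-qT) - K * exp(-rT).
S_0 * exp(-qT) = 9.9300 * 0.99501248 = 9.88047392
K * exp(-rT) = 9.4000 * 1.00000000 = 9.40000000
P = C - S*exp(-qT) + K*exp(-rT)
P = 1.8179 - 9.88047392 + 9.40000000 = 1.3374


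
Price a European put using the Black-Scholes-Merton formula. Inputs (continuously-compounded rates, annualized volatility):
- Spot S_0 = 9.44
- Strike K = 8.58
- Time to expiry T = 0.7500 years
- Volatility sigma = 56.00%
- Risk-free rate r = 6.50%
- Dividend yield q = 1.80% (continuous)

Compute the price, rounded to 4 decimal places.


d1 = (ln(S/K) + (r - q + 0.5*sigma^2) * T) / (sigma * sqrt(T)) = 0.51213457
d2 = d1 - sigma * sqrt(T) = 0.02716034
exp(-rT) = 0.95241920; exp(-qT) = 0.98659072
P = K * exp(-rT) * N(-d2) - S_0 * exp(-qT) * N(-d1)
N(-d1) = 0.30427842; N(-d2) = 0.48916592
P = 8.5800 * 0.95241920 * 0.48916592 - 9.4400 * 0.98659072 * 0.30427842 = 1.1635

Answer: Price = 1.1635


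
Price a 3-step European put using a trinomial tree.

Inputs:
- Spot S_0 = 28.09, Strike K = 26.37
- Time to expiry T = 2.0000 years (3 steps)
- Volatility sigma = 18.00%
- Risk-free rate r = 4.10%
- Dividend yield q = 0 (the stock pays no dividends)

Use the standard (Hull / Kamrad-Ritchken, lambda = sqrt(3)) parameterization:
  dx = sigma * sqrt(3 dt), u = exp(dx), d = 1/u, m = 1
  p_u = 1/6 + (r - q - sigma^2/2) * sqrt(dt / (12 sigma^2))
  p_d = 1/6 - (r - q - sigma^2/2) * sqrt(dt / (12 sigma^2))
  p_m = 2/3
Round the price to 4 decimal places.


Answer: Price = V(0,0) = 1.1470

Derivation:
dt = T/N = 0.666667; dx = sigma*sqrt(3*dt) = 0.254558
u = exp(dx) = 1.289892; d = 1/u = 0.775259
p_u = 0.199141, p_m = 0.666667, p_d = 0.134192
Discount per step: exp(-r*dt) = 0.973037
Stock lattice S(k, j) with j the centered position index:
  k=0: S(0,+0) = 28.0900
  k=1: S(1,-1) = 21.7770; S(1,+0) = 28.0900; S(1,+1) = 36.2331
  k=2: S(2,-2) = 16.8828; S(2,-1) = 21.7770; S(2,+0) = 28.0900; S(2,+1) = 36.2331; S(2,+2) = 46.7367
  k=3: S(3,-3) = 13.0886; S(3,-2) = 16.8828; S(3,-1) = 21.7770; S(3,+0) = 28.0900; S(3,+1) = 36.2331; S(3,+2) = 46.7367; S(3,+3) = 60.2853
Terminal payoffs V(N, j) = max(K - S_T, 0):
  V(3,-3) = 13.281443; V(3,-2) = 9.487176; V(3,-1) = 4.592982; V(3,+0) = 0.000000; V(3,+1) = 0.000000; V(3,+2) = 0.000000; V(3,+3) = 0.000000
Backward induction: V(k, j) = exp(-r*dt) * [p_u * V(k+1, j+1) + p_m * V(k+1, j) + p_d * V(k+1, j-1)]
  V(2,-2) = exp(-r*dt) * [p_u*4.592982 + p_m*9.487176 + p_d*13.281443] = 8.778448
  V(2,-1) = exp(-r*dt) * [p_u*0.000000 + p_m*4.592982 + p_d*9.487176] = 4.218205
  V(2,+0) = exp(-r*dt) * [p_u*0.000000 + p_m*0.000000 + p_d*4.592982] = 0.599724
  V(2,+1) = exp(-r*dt) * [p_u*0.000000 + p_m*0.000000 + p_d*0.000000] = 0.000000
  V(2,+2) = exp(-r*dt) * [p_u*0.000000 + p_m*0.000000 + p_d*0.000000] = 0.000000
  V(1,-1) = exp(-r*dt) * [p_u*0.599724 + p_m*4.218205 + p_d*8.778448] = 3.998758
  V(1,+0) = exp(-r*dt) * [p_u*0.000000 + p_m*0.599724 + p_d*4.218205] = 0.939823
  V(1,+1) = exp(-r*dt) * [p_u*0.000000 + p_m*0.000000 + p_d*0.599724] = 0.078308
  V(0,+0) = exp(-r*dt) * [p_u*0.078308 + p_m*0.939823 + p_d*3.998758] = 1.146962


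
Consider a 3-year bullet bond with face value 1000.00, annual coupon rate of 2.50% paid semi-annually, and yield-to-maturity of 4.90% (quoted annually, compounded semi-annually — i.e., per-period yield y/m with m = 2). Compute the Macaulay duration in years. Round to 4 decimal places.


Answer: Macaulay duration = 2.9051 years

Derivation:
Coupon per period c = face * coupon_rate / m = 12.500000
Periods per year m = 2; per-period yield y/m = 0.024500
Number of cashflows N = 6
Cashflows (t years, CF_t, discount factor 1/(1+y/m)^(m*t), PV):
  t = 0.5000: CF_t = 12.500000, DF = 0.976086, PV = 12.201074
  t = 1.0000: CF_t = 12.500000, DF = 0.952744, PV = 11.909296
  t = 1.5000: CF_t = 12.500000, DF = 0.929960, PV = 11.624496
  t = 2.0000: CF_t = 12.500000, DF = 0.907721, PV = 11.346506
  t = 2.5000: CF_t = 12.500000, DF = 0.886013, PV = 11.075165
  t = 3.0000: CF_t = 1012.500000, DF = 0.864825, PV = 875.635288
Price P = sum_t PV_t = 933.791825
Macaulay numerator sum_t t * PV_t:
  t * PV_t at t = 0.5000: 6.100537
  t * PV_t at t = 1.0000: 11.909296
  t * PV_t at t = 1.5000: 17.436744
  t * PV_t at t = 2.0000: 22.693013
  t * PV_t at t = 2.5000: 27.687912
  t * PV_t at t = 3.0000: 2626.905865
Macaulay duration D = (sum_t t * PV_t) / P = 2712.733367 / 933.791825 = 2.905073


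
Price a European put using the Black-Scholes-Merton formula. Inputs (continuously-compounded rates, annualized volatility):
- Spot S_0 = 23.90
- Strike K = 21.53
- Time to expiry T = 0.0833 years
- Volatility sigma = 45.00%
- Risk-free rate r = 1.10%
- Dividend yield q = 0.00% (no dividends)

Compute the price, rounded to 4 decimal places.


d1 = (ln(S/K) + (r - q + 0.5*sigma^2) * T) / (sigma * sqrt(T)) = 0.87606618
d2 = d1 - sigma * sqrt(T) = 0.74618836
exp(-rT) = 0.99908412; exp(-qT) = 1.00000000
P = K * exp(-rT) * N(-d2) - S_0 * exp(-qT) * N(-d1)
N(-d1) = 0.19049703; N(-d2) = 0.22777682
P = 21.5300 * 0.99908412 * 0.22777682 - 23.9000 * 1.00000000 * 0.19049703 = 0.3467

Answer: Price = 0.3467


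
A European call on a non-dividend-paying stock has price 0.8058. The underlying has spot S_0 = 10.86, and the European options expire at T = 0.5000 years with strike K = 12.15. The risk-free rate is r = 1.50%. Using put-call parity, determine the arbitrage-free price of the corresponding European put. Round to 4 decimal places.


Put-call parity: C - P = S_0 * exp(-qT) - K * exp(-rT).
S_0 * exp(-qT) = 10.8600 * 1.00000000 = 10.86000000
K * exp(-rT) = 12.1500 * 0.99252805 = 12.05921587
P = C - S*exp(-qT) + K*exp(-rT)
P = 0.8058 - 10.86000000 + 12.05921587 = 2.0050

Answer: Put price = 2.0050


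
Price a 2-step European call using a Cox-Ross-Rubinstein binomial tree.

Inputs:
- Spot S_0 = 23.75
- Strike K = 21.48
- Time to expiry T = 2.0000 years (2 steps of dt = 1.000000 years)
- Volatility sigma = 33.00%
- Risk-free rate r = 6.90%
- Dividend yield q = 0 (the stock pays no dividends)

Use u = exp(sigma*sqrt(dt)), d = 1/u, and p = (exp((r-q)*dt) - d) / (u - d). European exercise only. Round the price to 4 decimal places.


dt = T/N = 1.000000
u = exp(sigma*sqrt(dt)) = 1.390968; d = 1/u = 0.718924
p = (exp((r-q)*dt) - d) / (u - d) = 0.524537
Discount per step: exp(-r*dt) = 0.933327
Stock lattice S(k, i) with i counting down-moves:
  k=0: S(0,0) = 23.7500
  k=1: S(1,0) = 33.0355; S(1,1) = 17.0744
  k=2: S(2,0) = 45.9513; S(2,1) = 23.7500; S(2,2) = 12.2752
Terminal payoffs V(N, i) = max(S_T - K, 0):
  V(2,0) = 24.471318; V(2,1) = 2.270000; V(2,2) = 0.000000
Backward induction: V(k, i) = exp(-r*dt) * [p * V(k+1, i) + (1-p) * V(k+1, i+1)].
  V(1,0) = exp(-r*dt) * [p*24.471318 + (1-p)*2.270000] = 12.987636
  V(1,1) = exp(-r*dt) * [p*2.270000 + (1-p)*0.000000] = 1.111312
  V(0,0) = exp(-r*dt) * [p*12.987636 + (1-p)*1.111312] = 6.851448

Answer: Price = V(0,0) = 6.8514


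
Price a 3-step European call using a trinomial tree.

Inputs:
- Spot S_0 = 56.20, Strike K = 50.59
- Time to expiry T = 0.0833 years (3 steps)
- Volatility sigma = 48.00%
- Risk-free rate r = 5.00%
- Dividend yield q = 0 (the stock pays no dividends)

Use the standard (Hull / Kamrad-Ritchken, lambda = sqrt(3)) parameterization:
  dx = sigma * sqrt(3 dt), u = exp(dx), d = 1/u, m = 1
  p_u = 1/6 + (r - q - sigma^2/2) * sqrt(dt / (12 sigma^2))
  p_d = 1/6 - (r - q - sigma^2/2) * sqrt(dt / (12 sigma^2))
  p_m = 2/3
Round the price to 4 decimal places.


Answer: Price = V(0,0) = 6.7730

Derivation:
dt = T/N = 0.027767; dx = sigma*sqrt(3*dt) = 0.138536
u = exp(dx) = 1.148591; d = 1/u = 0.870632
p_u = 0.160133, p_m = 0.666667, p_d = 0.173201
Discount per step: exp(-r*dt) = 0.998613
Stock lattice S(k, j) with j the centered position index:
  k=0: S(0,+0) = 56.2000
  k=1: S(1,-1) = 48.9295; S(1,+0) = 56.2000; S(1,+1) = 64.5508
  k=2: S(2,-2) = 42.5996; S(2,-1) = 48.9295; S(2,+0) = 56.2000; S(2,+1) = 64.5508; S(2,+2) = 74.1425
  k=3: S(3,-3) = 37.0885; S(3,-2) = 42.5996; S(3,-1) = 48.9295; S(3,+0) = 56.2000; S(3,+1) = 64.5508; S(3,+2) = 74.1425; S(3,+3) = 85.1595
Terminal payoffs V(N, j) = max(S_T - K, 0):
  V(3,-3) = 0.000000; V(3,-2) = 0.000000; V(3,-1) = 0.000000; V(3,+0) = 5.610000; V(3,+1) = 13.960838; V(3,+2) = 23.552540; V(3,+3) = 34.569486
Backward induction: V(k, j) = exp(-r*dt) * [p_u * V(k+1, j+1) + p_m * V(k+1, j) + p_d * V(k+1, j-1)]
  V(2,-2) = exp(-r*dt) * [p_u*0.000000 + p_m*0.000000 + p_d*0.000000] = 0.000000
  V(2,-1) = exp(-r*dt) * [p_u*5.610000 + p_m*0.000000 + p_d*0.000000] = 0.897098
  V(2,+0) = exp(-r*dt) * [p_u*13.960838 + p_m*5.610000 + p_d*0.000000] = 5.967296
  V(2,+1) = exp(-r*dt) * [p_u*23.552540 + p_m*13.960838 + p_d*5.610000] = 14.030920
  V(2,+2) = exp(-r*dt) * [p_u*34.569486 + p_m*23.552540 + p_d*13.960838] = 23.622605
  V(1,-1) = exp(-r*dt) * [p_u*5.967296 + p_m*0.897098 + p_d*0.000000] = 1.551469
  V(1,+0) = exp(-r*dt) * [p_u*14.030920 + p_m*5.967296 + p_d*0.897098] = 6.371532
  V(1,+1) = exp(-r*dt) * [p_u*23.622605 + p_m*14.030920 + p_d*5.967296] = 14.150578
  V(0,+0) = exp(-r*dt) * [p_u*14.150578 + p_m*6.371532 + p_d*1.551469] = 6.772964


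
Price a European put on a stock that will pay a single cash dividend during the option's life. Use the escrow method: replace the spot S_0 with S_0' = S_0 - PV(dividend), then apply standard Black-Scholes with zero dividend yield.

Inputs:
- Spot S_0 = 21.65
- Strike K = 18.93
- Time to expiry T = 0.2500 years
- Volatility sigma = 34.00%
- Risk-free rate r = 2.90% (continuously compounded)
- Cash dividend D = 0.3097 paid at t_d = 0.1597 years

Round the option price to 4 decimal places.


PV(D) = D * exp(-r * t_d) = 0.3097 * 0.99537941 = 0.30826900
S_0' = S_0 - PV(D) = 21.6500 - 0.30826900 = 21.34173100
d1 = (ln(S_0'/K) + (r + sigma^2/2)*T) / (sigma*sqrt(T)) = 0.83303760
d2 = d1 - sigma*sqrt(T) = 0.66303760
exp(-rT) = 0.99277622
N(-d1) = 0.20241176; N(-d2) = 0.25365324
P = K * exp(-rT) * N(-d2) - S_0' * N(-d1) = 18.9300 * 0.99277622 * 0.25365324 - 21.34173100 * 0.20241176 = 0.4472

Answer: Price = 0.4472


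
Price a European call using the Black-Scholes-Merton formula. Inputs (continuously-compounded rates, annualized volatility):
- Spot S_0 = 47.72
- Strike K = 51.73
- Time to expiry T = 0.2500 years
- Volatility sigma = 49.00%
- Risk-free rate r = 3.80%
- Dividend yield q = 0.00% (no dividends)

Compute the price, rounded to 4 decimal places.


Answer: Price = 3.2649

Derivation:
d1 = (ln(S/K) + (r - q + 0.5*sigma^2) * T) / (sigma * sqrt(T)) = -0.16806035
d2 = d1 - sigma * sqrt(T) = -0.41306035
exp(-rT) = 0.99054498; exp(-qT) = 1.00000000
C = S_0 * exp(-qT) * N(d1) - K * exp(-rT) * N(d2)
N(d1) = 0.43326790; N(d2) = 0.33978120
C = 47.7200 * 1.00000000 * 0.43326790 - 51.7300 * 0.99054498 * 0.33978120 = 3.2649


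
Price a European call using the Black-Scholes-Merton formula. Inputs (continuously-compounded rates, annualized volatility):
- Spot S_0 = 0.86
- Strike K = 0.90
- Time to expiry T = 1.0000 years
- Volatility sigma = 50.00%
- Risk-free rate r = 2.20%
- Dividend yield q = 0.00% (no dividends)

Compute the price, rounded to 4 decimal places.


Answer: Price = 0.1618

Derivation:
d1 = (ln(S/K) + (r - q + 0.5*sigma^2) * T) / (sigma * sqrt(T)) = 0.20307525
d2 = d1 - sigma * sqrt(T) = -0.29692475
exp(-rT) = 0.97824024; exp(-qT) = 1.00000000
C = S_0 * exp(-qT) * N(d1) - K * exp(-rT) * N(d2)
N(d1) = 0.58046189; N(d2) = 0.38326198
C = 0.8600 * 1.00000000 * 0.58046189 - 0.9000 * 0.97824024 * 0.38326198 = 0.1618


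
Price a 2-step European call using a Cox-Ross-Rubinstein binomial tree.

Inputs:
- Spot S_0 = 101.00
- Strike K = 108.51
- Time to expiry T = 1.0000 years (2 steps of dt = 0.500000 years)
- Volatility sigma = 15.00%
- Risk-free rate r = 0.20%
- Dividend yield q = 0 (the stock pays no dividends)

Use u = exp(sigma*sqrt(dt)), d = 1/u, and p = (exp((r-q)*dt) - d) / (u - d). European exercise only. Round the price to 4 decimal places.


dt = T/N = 0.500000
u = exp(sigma*sqrt(dt)) = 1.111895; d = 1/u = 0.899365
p = (exp((r-q)*dt) - d) / (u - d) = 0.478216
Discount per step: exp(-r*dt) = 0.999000
Stock lattice S(k, i) with i counting down-moves:
  k=0: S(0,0) = 101.0000
  k=1: S(1,0) = 112.3014; S(1,1) = 90.8359
  k=2: S(2,0) = 124.8674; S(2,1) = 101.0000; S(2,2) = 81.6946
Terminal payoffs V(N, i) = max(S_T - K, 0):
  V(2,0) = 16.357422; V(2,1) = 0.000000; V(2,2) = 0.000000
Backward induction: V(k, i) = exp(-r*dt) * [p * V(k+1, i) + (1-p) * V(k+1, i+1)].
  V(1,0) = exp(-r*dt) * [p*16.357422 + (1-p)*0.000000] = 7.814561
  V(1,1) = exp(-r*dt) * [p*0.000000 + (1-p)*0.000000] = 0.000000
  V(0,0) = exp(-r*dt) * [p*7.814561 + (1-p)*0.000000] = 3.733312

Answer: Price = V(0,0) = 3.7333


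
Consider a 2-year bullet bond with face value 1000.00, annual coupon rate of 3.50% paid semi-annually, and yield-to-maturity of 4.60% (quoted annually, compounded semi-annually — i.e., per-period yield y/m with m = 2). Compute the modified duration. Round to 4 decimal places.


Answer: Modified duration = 1.9046

Derivation:
Coupon per period c = face * coupon_rate / m = 17.500000
Periods per year m = 2; per-period yield y/m = 0.023000
Number of cashflows N = 4
Cashflows (t years, CF_t, discount factor 1/(1+y/m)^(m*t), PV):
  t = 0.5000: CF_t = 17.500000, DF = 0.977517, PV = 17.106549
  t = 1.0000: CF_t = 17.500000, DF = 0.955540, PV = 16.721945
  t = 1.5000: CF_t = 17.500000, DF = 0.934056, PV = 16.345987
  t = 2.0000: CF_t = 1017.500000, DF = 0.913056, PV = 929.034588
Price P = sum_t PV_t = 979.209069
First compute Macaulay numerator sum_t t * PV_t:
  t * PV_t at t = 0.5000: 8.553275
  t * PV_t at t = 1.0000: 16.721945
  t * PV_t at t = 1.5000: 24.518980
  t * PV_t at t = 2.0000: 1858.069176
Macaulay duration D = 1907.863376 / 979.209069 = 1.948372
Modified duration = D / (1 + y/m) = 1.948372 / (1 + 0.023000) = 1.904567


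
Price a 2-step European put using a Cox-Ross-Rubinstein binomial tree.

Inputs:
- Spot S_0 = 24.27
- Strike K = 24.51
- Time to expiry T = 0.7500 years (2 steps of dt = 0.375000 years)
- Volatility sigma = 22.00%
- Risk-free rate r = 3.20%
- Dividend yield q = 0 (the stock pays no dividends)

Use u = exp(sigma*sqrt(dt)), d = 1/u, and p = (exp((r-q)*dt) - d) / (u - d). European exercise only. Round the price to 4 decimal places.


dt = T/N = 0.375000
u = exp(sigma*sqrt(dt)) = 1.144219; d = 1/u = 0.873959
p = (exp((r-q)*dt) - d) / (u - d) = 0.511040
Discount per step: exp(-r*dt) = 0.988072
Stock lattice S(k, i) with i counting down-moves:
  k=0: S(0,0) = 24.2700
  k=1: S(1,0) = 27.7702; S(1,1) = 21.2110
  k=2: S(2,0) = 31.7752; S(2,1) = 24.2700; S(2,2) = 18.5375
Terminal payoffs V(N, i) = max(K - S_T, 0):
  V(2,0) = 0.000000; V(2,1) = 0.240000; V(2,2) = 5.972473
Backward induction: V(k, i) = exp(-r*dt) * [p * V(k+1, i) + (1-p) * V(k+1, i+1)].
  V(1,0) = exp(-r*dt) * [p*0.000000 + (1-p)*0.240000] = 0.115951
  V(1,1) = exp(-r*dt) * [p*0.240000 + (1-p)*5.972473] = 3.006655
  V(0,0) = exp(-r*dt) * [p*0.115951 + (1-p)*3.006655] = 1.511148

Answer: Price = V(0,0) = 1.5111


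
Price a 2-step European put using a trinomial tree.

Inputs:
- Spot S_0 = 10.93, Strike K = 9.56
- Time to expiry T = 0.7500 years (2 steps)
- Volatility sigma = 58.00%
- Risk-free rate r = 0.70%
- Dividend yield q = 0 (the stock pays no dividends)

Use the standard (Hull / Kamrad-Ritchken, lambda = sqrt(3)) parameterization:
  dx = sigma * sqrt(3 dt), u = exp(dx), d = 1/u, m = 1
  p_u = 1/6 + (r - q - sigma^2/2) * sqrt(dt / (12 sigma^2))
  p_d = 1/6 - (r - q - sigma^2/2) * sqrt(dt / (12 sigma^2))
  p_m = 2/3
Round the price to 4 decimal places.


dt = T/N = 0.375000; dx = sigma*sqrt(3*dt) = 0.615183
u = exp(dx) = 1.849995; d = 1/u = 0.540542
p_u = 0.117535, p_m = 0.666667, p_d = 0.215798
Discount per step: exp(-r*dt) = 0.997378
Stock lattice S(k, j) with j the centered position index:
  k=0: S(0,+0) = 10.9300
  k=1: S(1,-1) = 5.9081; S(1,+0) = 10.9300; S(1,+1) = 20.2204
  k=2: S(2,-2) = 3.1936; S(2,-1) = 5.9081; S(2,+0) = 10.9300; S(2,+1) = 20.2204; S(2,+2) = 37.4077
Terminal payoffs V(N, j) = max(K - S_T, 0):
  V(2,-2) = 6.366411; V(2,-1) = 3.651876; V(2,+0) = 0.000000; V(2,+1) = 0.000000; V(2,+2) = 0.000000
Backward induction: V(k, j) = exp(-r*dt) * [p_u * V(k+1, j+1) + p_m * V(k+1, j) + p_d * V(k+1, j-1)]
  V(1,-1) = exp(-r*dt) * [p_u*0.000000 + p_m*3.651876 + p_d*6.366411] = 3.798461
  V(1,+0) = exp(-r*dt) * [p_u*0.000000 + p_m*0.000000 + p_d*3.651876] = 0.786003
  V(1,+1) = exp(-r*dt) * [p_u*0.000000 + p_m*0.000000 + p_d*0.000000] = 0.000000
  V(0,+0) = exp(-r*dt) * [p_u*0.000000 + p_m*0.786003 + p_d*3.798461] = 1.340181

Answer: Price = V(0,0) = 1.3402


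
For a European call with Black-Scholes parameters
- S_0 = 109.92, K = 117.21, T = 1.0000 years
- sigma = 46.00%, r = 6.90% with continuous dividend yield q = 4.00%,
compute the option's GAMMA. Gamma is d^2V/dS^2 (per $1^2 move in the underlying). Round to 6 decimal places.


d1 = 0.1534470233; d2 = -0.3065529767
phi(d1) = 0.3942730743; exp(-qT) = 0.9607894392; exp(-rT) = 0.9333266801
Gamma = exp(-qT) * phi(d1) / (S * sigma * sqrt(T)) = 0.9607894392 * 0.3942730743 / (109.9200 * 0.4600 * 1.0000000000) = 0.007492

Answer: Gamma = 0.007492


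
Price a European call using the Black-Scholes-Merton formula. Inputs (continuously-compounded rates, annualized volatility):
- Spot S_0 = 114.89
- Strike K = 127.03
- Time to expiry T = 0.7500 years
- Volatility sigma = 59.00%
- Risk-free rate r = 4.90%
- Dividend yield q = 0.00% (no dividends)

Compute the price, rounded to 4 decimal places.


Answer: Price = 20.3324

Derivation:
d1 = (ln(S/K) + (r - q + 0.5*sigma^2) * T) / (sigma * sqrt(T)) = 0.13081264
d2 = d1 - sigma * sqrt(T) = -0.38014235
exp(-rT) = 0.96391708; exp(-qT) = 1.00000000
C = S_0 * exp(-qT) * N(d1) - K * exp(-rT) * N(d2)
N(d1) = 0.55203824; N(d2) = 0.35191988
C = 114.8900 * 1.00000000 * 0.55203824 - 127.0300 * 0.96391708 * 0.35191988 = 20.3324


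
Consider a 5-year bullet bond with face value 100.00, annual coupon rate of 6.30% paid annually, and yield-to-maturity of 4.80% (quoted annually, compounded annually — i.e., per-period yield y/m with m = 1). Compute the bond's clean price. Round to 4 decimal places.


Coupon per period c = face * coupon_rate / m = 6.300000
Periods per year m = 1; per-period yield y/m = 0.048000
Number of cashflows N = 5
Cashflows (t years, CF_t, discount factor 1/(1+y/m)^(m*t), PV):
  t = 1.0000: CF_t = 6.300000, DF = 0.954198, PV = 6.011450
  t = 2.0000: CF_t = 6.300000, DF = 0.910495, PV = 5.736117
  t = 3.0000: CF_t = 6.300000, DF = 0.868793, PV = 5.473394
  t = 4.0000: CF_t = 6.300000, DF = 0.829001, PV = 5.222704
  t = 5.0000: CF_t = 106.300000, DF = 0.791031, PV = 84.086611
Price P = sum_t PV_t = 106.530277

Answer: Price = 106.5303


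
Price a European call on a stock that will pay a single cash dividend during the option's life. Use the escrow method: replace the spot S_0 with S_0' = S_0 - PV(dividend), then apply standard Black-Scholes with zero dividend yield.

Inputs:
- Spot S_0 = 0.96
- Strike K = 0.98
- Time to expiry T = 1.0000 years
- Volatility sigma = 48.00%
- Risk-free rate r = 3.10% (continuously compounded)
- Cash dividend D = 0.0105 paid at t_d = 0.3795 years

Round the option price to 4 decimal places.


Answer: Price = 0.1799

Derivation:
PV(D) = D * exp(-r * t_d) = 0.0105 * 0.98830443 = 0.01037720
S_0' = S_0 - PV(D) = 0.9600 - 0.01037720 = 0.94962280
d1 = (ln(S_0'/K) + (r + sigma^2/2)*T) / (sigma*sqrt(T)) = 0.23898393
d2 = d1 - sigma*sqrt(T) = -0.24101607
exp(-rT) = 0.96947557
N(d1) = 0.59444098; N(d2) = 0.40477133
C = S_0' * N(d1) - K * exp(-rT) * N(d2) = 0.94962280 * 0.59444098 - 0.9800 * 0.96947557 * 0.40477133 = 0.1799


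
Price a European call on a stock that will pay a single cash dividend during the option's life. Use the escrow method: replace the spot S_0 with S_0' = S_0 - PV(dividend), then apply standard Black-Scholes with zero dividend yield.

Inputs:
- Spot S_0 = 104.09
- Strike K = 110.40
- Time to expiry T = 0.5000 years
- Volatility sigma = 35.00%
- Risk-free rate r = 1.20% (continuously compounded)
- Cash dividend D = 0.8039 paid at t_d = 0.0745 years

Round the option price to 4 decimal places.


PV(D) = D * exp(-r * t_d) = 0.8039 * 0.99910640 = 0.80318163
S_0' = S_0 - PV(D) = 104.0900 - 0.80318163 = 103.28681837
d1 = (ln(S_0'/K) + (r + sigma^2/2)*T) / (sigma*sqrt(T)) = -0.12111879
d2 = d1 - sigma*sqrt(T) = -0.36860616
exp(-rT) = 0.99401796
N(d1) = 0.45179847; N(d2) = 0.35621065
C = S_0' * N(d1) - K * exp(-rT) * N(d2) = 103.28681837 * 0.45179847 - 110.4000 * 0.99401796 * 0.35621065 = 7.5744

Answer: Price = 7.5744


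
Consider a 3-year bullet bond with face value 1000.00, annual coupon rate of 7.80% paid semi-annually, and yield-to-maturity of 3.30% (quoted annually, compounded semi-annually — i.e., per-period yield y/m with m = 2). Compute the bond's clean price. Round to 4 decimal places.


Answer: Price = 1127.5345

Derivation:
Coupon per period c = face * coupon_rate / m = 39.000000
Periods per year m = 2; per-period yield y/m = 0.016500
Number of cashflows N = 6
Cashflows (t years, CF_t, discount factor 1/(1+y/m)^(m*t), PV):
  t = 0.5000: CF_t = 39.000000, DF = 0.983768, PV = 38.366945
  t = 1.0000: CF_t = 39.000000, DF = 0.967799, PV = 37.744167
  t = 1.5000: CF_t = 39.000000, DF = 0.952090, PV = 37.131497
  t = 2.0000: CF_t = 39.000000, DF = 0.936635, PV = 36.528772
  t = 2.5000: CF_t = 39.000000, DF = 0.921432, PV = 35.935831
  t = 3.0000: CF_t = 1039.000000, DF = 0.906475, PV = 941.827246
Price P = sum_t PV_t = 1127.534458


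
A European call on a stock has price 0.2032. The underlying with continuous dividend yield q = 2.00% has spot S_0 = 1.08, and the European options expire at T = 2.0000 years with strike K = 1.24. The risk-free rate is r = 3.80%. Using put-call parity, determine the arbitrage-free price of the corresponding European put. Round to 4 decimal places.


Answer: Put price = 0.3148

Derivation:
Put-call parity: C - P = S_0 * exp(-qT) - K * exp(-rT).
S_0 * exp(-qT) = 1.0800 * 0.96078944 = 1.03765259
K * exp(-rT) = 1.2400 * 0.92681621 = 1.14925210
P = C - S*exp(-qT) + K*exp(-rT)
P = 0.2032 - 1.03765259 + 1.14925210 = 0.3148


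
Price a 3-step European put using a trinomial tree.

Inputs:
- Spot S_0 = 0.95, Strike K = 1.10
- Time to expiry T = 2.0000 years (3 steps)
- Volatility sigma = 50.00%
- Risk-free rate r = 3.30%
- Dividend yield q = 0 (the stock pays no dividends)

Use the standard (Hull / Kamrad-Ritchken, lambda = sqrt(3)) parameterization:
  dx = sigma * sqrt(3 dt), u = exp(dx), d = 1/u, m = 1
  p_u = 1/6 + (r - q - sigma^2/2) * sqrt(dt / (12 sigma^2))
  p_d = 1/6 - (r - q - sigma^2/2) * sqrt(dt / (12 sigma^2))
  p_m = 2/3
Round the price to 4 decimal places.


Answer: Price = V(0,0) = 0.3117

Derivation:
dt = T/N = 0.666667; dx = sigma*sqrt(3*dt) = 0.707107
u = exp(dx) = 2.028115; d = 1/u = 0.493069
p_u = 0.123297, p_m = 0.666667, p_d = 0.210036
Discount per step: exp(-r*dt) = 0.978240
Stock lattice S(k, j) with j the centered position index:
  k=0: S(0,+0) = 0.9500
  k=1: S(1,-1) = 0.4684; S(1,+0) = 0.9500; S(1,+1) = 1.9267
  k=2: S(2,-2) = 0.2310; S(2,-1) = 0.4684; S(2,+0) = 0.9500; S(2,+1) = 1.9267; S(2,+2) = 3.9076
  k=3: S(3,-3) = 0.1139; S(3,-2) = 0.2310; S(3,-1) = 0.4684; S(3,+0) = 0.9500; S(3,+1) = 1.9267; S(3,+2) = 3.9076; S(3,+3) = 7.9250
Terminal payoffs V(N, j) = max(K - S_T, 0):
  V(3,-3) = 0.986120; V(3,-2) = 0.869039; V(3,-1) = 0.631585; V(3,+0) = 0.150000; V(3,+1) = 0.000000; V(3,+2) = 0.000000; V(3,+3) = 0.000000
Backward induction: V(k, j) = exp(-r*dt) * [p_u * V(k+1, j+1) + p_m * V(k+1, j) + p_d * V(k+1, j-1)]
  V(2,-2) = exp(-r*dt) * [p_u*0.631585 + p_m*0.869039 + p_d*0.986120] = 0.845545
  V(2,-1) = exp(-r*dt) * [p_u*0.150000 + p_m*0.631585 + p_d*0.869039] = 0.608544
  V(2,+0) = exp(-r*dt) * [p_u*0.000000 + p_m*0.150000 + p_d*0.631585] = 0.227593
  V(2,+1) = exp(-r*dt) * [p_u*0.000000 + p_m*0.000000 + p_d*0.150000] = 0.030820
  V(2,+2) = exp(-r*dt) * [p_u*0.000000 + p_m*0.000000 + p_d*0.000000] = 0.000000
  V(1,-1) = exp(-r*dt) * [p_u*0.227593 + p_m*0.608544 + p_d*0.845545] = 0.598050
  V(1,+0) = exp(-r*dt) * [p_u*0.030820 + p_m*0.227593 + p_d*0.608544] = 0.277179
  V(1,+1) = exp(-r*dt) * [p_u*0.000000 + p_m*0.030820 + p_d*0.227593] = 0.066862
  V(0,+0) = exp(-r*dt) * [p_u*0.066862 + p_m*0.277179 + p_d*0.598050] = 0.311708


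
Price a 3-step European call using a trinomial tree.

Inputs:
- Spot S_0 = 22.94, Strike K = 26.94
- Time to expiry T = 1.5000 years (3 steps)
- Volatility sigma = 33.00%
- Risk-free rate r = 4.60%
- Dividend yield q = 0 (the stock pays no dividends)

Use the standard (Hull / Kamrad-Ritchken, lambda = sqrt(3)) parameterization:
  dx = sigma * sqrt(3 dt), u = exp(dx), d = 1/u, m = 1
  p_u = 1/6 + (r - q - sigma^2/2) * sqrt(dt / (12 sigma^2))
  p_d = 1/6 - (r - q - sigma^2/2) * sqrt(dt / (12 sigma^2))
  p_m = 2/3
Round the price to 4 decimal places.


Answer: Price = V(0,0) = 2.9759

Derivation:
dt = T/N = 0.500000; dx = sigma*sqrt(3*dt) = 0.404166
u = exp(dx) = 1.498052; d = 1/u = 0.667533
p_u = 0.161440, p_m = 0.666667, p_d = 0.171893
Discount per step: exp(-r*dt) = 0.977262
Stock lattice S(k, j) with j the centered position index:
  k=0: S(0,+0) = 22.9400
  k=1: S(1,-1) = 15.3132; S(1,+0) = 22.9400; S(1,+1) = 34.3653
  k=2: S(2,-2) = 10.2221; S(2,-1) = 15.3132; S(2,+0) = 22.9400; S(2,+1) = 34.3653; S(2,+2) = 51.4810
  k=3: S(3,-3) = 6.8236; S(3,-2) = 10.2221; S(3,-1) = 15.3132; S(3,+0) = 22.9400; S(3,+1) = 34.3653; S(3,+2) = 51.4810; S(3,+3) = 77.1213
Terminal payoffs V(N, j) = max(S_T - K, 0):
  V(3,-3) = 0.000000; V(3,-2) = 0.000000; V(3,-1) = 0.000000; V(3,+0) = 0.000000; V(3,+1) = 7.425320; V(3,+2) = 24.541047; V(3,+3) = 50.181302
Backward induction: V(k, j) = exp(-r*dt) * [p_u * V(k+1, j+1) + p_m * V(k+1, j) + p_d * V(k+1, j-1)]
  V(2,-2) = exp(-r*dt) * [p_u*0.000000 + p_m*0.000000 + p_d*0.000000] = 0.000000
  V(2,-1) = exp(-r*dt) * [p_u*0.000000 + p_m*0.000000 + p_d*0.000000] = 0.000000
  V(2,+0) = exp(-r*dt) * [p_u*7.425320 + p_m*0.000000 + p_d*0.000000] = 1.171486
  V(2,+1) = exp(-r*dt) * [p_u*24.541047 + p_m*7.425320 + p_d*0.000000] = 8.709477
  V(2,+2) = exp(-r*dt) * [p_u*50.181302 + p_m*24.541047 + p_d*7.425320] = 25.153099
  V(1,-1) = exp(-r*dt) * [p_u*1.171486 + p_m*0.000000 + p_d*0.000000] = 0.184824
  V(1,+0) = exp(-r*dt) * [p_u*8.709477 + p_m*1.171486 + p_d*0.000000] = 2.137319
  V(1,+1) = exp(-r*dt) * [p_u*25.153099 + p_m*8.709477 + p_d*1.171486] = 9.839471
  V(0,+0) = exp(-r*dt) * [p_u*9.839471 + p_m*2.137319 + p_d*0.184824] = 2.975894


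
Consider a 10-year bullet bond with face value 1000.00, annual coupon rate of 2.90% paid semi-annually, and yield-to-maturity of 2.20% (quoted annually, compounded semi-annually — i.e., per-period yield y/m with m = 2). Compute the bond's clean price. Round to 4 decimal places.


Answer: Price = 1062.5280

Derivation:
Coupon per period c = face * coupon_rate / m = 14.500000
Periods per year m = 2; per-period yield y/m = 0.011000
Number of cashflows N = 20
Cashflows (t years, CF_t, discount factor 1/(1+y/m)^(m*t), PV):
  t = 0.5000: CF_t = 14.500000, DF = 0.989120, PV = 14.342235
  t = 1.0000: CF_t = 14.500000, DF = 0.978358, PV = 14.186187
  t = 1.5000: CF_t = 14.500000, DF = 0.967713, PV = 14.031837
  t = 2.0000: CF_t = 14.500000, DF = 0.957184, PV = 13.879166
  t = 2.5000: CF_t = 14.500000, DF = 0.946769, PV = 13.728157
  t = 3.0000: CF_t = 14.500000, DF = 0.936468, PV = 13.578790
  t = 3.5000: CF_t = 14.500000, DF = 0.926279, PV = 13.431048
  t = 4.0000: CF_t = 14.500000, DF = 0.916201, PV = 13.284914
  t = 4.5000: CF_t = 14.500000, DF = 0.906232, PV = 13.140370
  t = 5.0000: CF_t = 14.500000, DF = 0.896372, PV = 12.997399
  t = 5.5000: CF_t = 14.500000, DF = 0.886620, PV = 12.855983
  t = 6.0000: CF_t = 14.500000, DF = 0.876973, PV = 12.716106
  t = 6.5000: CF_t = 14.500000, DF = 0.867431, PV = 12.577751
  t = 7.0000: CF_t = 14.500000, DF = 0.857993, PV = 12.440901
  t = 7.5000: CF_t = 14.500000, DF = 0.848658, PV = 12.305540
  t = 8.0000: CF_t = 14.500000, DF = 0.839424, PV = 12.171652
  t = 8.5000: CF_t = 14.500000, DF = 0.830291, PV = 12.039220
  t = 9.0000: CF_t = 14.500000, DF = 0.821257, PV = 11.908230
  t = 9.5000: CF_t = 14.500000, DF = 0.812322, PV = 11.778664
  t = 10.0000: CF_t = 1014.500000, DF = 0.803483, PV = 815.133871
Price P = sum_t PV_t = 1062.528021


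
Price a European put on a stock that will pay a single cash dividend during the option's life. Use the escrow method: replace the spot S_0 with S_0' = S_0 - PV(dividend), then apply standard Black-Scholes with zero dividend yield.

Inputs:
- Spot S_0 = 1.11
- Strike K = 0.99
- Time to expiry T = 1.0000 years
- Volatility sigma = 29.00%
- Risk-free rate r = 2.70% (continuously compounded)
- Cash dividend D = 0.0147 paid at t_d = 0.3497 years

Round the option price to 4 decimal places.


Answer: Price = 0.0641

Derivation:
PV(D) = D * exp(-r * t_d) = 0.0147 * 0.99060253 = 0.01456186
S_0' = S_0 - PV(D) = 1.1100 - 0.01456186 = 1.09543814
d1 = (ln(S_0'/K) + (r + sigma^2/2)*T) / (sigma*sqrt(T)) = 0.58708534
d2 = d1 - sigma*sqrt(T) = 0.29708534
exp(-rT) = 0.97336124
N(-d1) = 0.27857320; N(-d2) = 0.38320068
P = K * exp(-rT) * N(-d2) - S_0' * N(-d1) = 0.9900 * 0.97336124 * 0.38320068 - 1.09543814 * 0.27857320 = 0.0641


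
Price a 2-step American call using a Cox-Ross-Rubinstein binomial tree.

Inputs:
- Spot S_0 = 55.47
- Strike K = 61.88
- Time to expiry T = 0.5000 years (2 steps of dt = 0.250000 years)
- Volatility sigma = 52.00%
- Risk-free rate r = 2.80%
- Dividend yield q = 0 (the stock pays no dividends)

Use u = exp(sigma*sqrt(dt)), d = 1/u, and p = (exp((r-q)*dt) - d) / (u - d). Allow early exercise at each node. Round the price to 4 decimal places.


Answer: Price = V(0,0) = 6.2389

Derivation:
dt = T/N = 0.250000
u = exp(sigma*sqrt(dt)) = 1.296930; d = 1/u = 0.771052
p = (exp((r-q)*dt) - d) / (u - d) = 0.448721
Discount per step: exp(-r*dt) = 0.993024
Stock lattice S(k, i) with i counting down-moves:
  k=0: S(0,0) = 55.4700
  k=1: S(1,0) = 71.9407; S(1,1) = 42.7702
  k=2: S(2,0) = 93.3021; S(2,1) = 55.4700; S(2,2) = 32.9781
Terminal payoffs V(N, i) = max(S_T - K, 0):
  V(2,0) = 31.422074; V(2,1) = 0.000000; V(2,2) = 0.000000
Backward induction: V(k, i) = exp(-r*dt) * [p * V(k+1, i) + (1-p) * V(k+1, i+1)]; then take max(V_cont, immediate exercise) for American.
  V(1,0) = exp(-r*dt) * [p*31.422074 + (1-p)*0.000000] = 14.001405; exercise = 10.060712; V(1,0) = max -> 14.001405
  V(1,1) = exp(-r*dt) * [p*0.000000 + (1-p)*0.000000] = 0.000000; exercise = 0.000000; V(1,1) = max -> 0.000000
  V(0,0) = exp(-r*dt) * [p*14.001405 + (1-p)*0.000000] = 6.238906; exercise = 0.000000; V(0,0) = max -> 6.238906


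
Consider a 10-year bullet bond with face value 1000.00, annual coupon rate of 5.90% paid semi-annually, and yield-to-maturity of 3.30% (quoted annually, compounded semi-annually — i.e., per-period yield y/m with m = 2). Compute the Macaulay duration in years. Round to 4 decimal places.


Coupon per period c = face * coupon_rate / m = 29.500000
Periods per year m = 2; per-period yield y/m = 0.016500
Number of cashflows N = 20
Cashflows (t years, CF_t, discount factor 1/(1+y/m)^(m*t), PV):
  t = 0.5000: CF_t = 29.500000, DF = 0.983768, PV = 29.021151
  t = 1.0000: CF_t = 29.500000, DF = 0.967799, PV = 28.550075
  t = 1.5000: CF_t = 29.500000, DF = 0.952090, PV = 28.086645
  t = 2.0000: CF_t = 29.500000, DF = 0.936635, PV = 27.630738
  t = 2.5000: CF_t = 29.500000, DF = 0.921432, PV = 27.182231
  t = 3.0000: CF_t = 29.500000, DF = 0.906475, PV = 26.741005
  t = 3.5000: CF_t = 29.500000, DF = 0.891761, PV = 26.306940
  t = 4.0000: CF_t = 29.500000, DF = 0.877285, PV = 25.879921
  t = 4.5000: CF_t = 29.500000, DF = 0.863045, PV = 25.459834
  t = 5.0000: CF_t = 29.500000, DF = 0.849036, PV = 25.046566
  t = 5.5000: CF_t = 29.500000, DF = 0.835254, PV = 24.640006
  t = 6.0000: CF_t = 29.500000, DF = 0.821696, PV = 24.240045
  t = 6.5000: CF_t = 29.500000, DF = 0.808359, PV = 23.846576
  t = 7.0000: CF_t = 29.500000, DF = 0.795237, PV = 23.459495
  t = 7.5000: CF_t = 29.500000, DF = 0.782329, PV = 23.078696
  t = 8.0000: CF_t = 29.500000, DF = 0.769630, PV = 22.704079
  t = 8.5000: CF_t = 29.500000, DF = 0.757137, PV = 22.335543
  t = 9.0000: CF_t = 29.500000, DF = 0.744847, PV = 21.972988
  t = 9.5000: CF_t = 29.500000, DF = 0.732757, PV = 21.616319
  t = 10.0000: CF_t = 1029.500000, DF = 0.720862, PV = 742.127785
Price P = sum_t PV_t = 1219.926637
Macaulay numerator sum_t t * PV_t:
  t * PV_t at t = 0.5000: 14.510576
  t * PV_t at t = 1.0000: 28.550075
  t * PV_t at t = 1.5000: 42.129968
  t * PV_t at t = 2.0000: 55.261476
  t * PV_t at t = 2.5000: 67.955578
  t * PV_t at t = 3.0000: 80.223014
  t * PV_t at t = 3.5000: 92.074290
  t * PV_t at t = 4.0000: 103.519685
  t * PV_t at t = 4.5000: 114.569253
  t * PV_t at t = 5.0000: 125.232829
  t * PV_t at t = 5.5000: 135.520031
  t * PV_t at t = 6.0000: 145.440270
  t * PV_t at t = 6.5000: 155.002747
  t * PV_t at t = 7.0000: 164.216463
  t * PV_t at t = 7.5000: 173.090222
  t * PV_t at t = 8.0000: 181.632632
  t * PV_t at t = 8.5000: 189.852111
  t * PV_t at t = 9.0000: 197.756894
  t * PV_t at t = 9.5000: 205.355030
  t * PV_t at t = 10.0000: 7421.277846
Macaulay duration D = (sum_t t * PV_t) / P = 9693.170988 / 1219.926637 = 7.945700

Answer: Macaulay duration = 7.9457 years


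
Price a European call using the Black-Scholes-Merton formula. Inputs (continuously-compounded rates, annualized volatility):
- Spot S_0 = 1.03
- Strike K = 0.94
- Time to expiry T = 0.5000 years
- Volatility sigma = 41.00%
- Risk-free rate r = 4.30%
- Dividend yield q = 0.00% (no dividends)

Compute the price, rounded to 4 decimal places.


d1 = (ln(S/K) + (r - q + 0.5*sigma^2) * T) / (sigma * sqrt(T)) = 0.53450100
d2 = d1 - sigma * sqrt(T) = 0.24458722
exp(-rT) = 0.97872948; exp(-qT) = 1.00000000
C = S_0 * exp(-qT) * N(d1) - K * exp(-rT) * N(d2)
N(d1) = 0.70350252; N(d2) = 0.59661197
C = 1.0300 * 1.00000000 * 0.70350252 - 0.9400 * 0.97872948 * 0.59661197 = 0.1757

Answer: Price = 0.1757


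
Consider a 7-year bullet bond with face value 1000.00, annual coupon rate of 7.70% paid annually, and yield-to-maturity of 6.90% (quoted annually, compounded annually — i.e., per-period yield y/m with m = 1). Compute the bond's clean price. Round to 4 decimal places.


Answer: Price = 1043.2650

Derivation:
Coupon per period c = face * coupon_rate / m = 77.000000
Periods per year m = 1; per-period yield y/m = 0.069000
Number of cashflows N = 7
Cashflows (t years, CF_t, discount factor 1/(1+y/m)^(m*t), PV):
  t = 1.0000: CF_t = 77.000000, DF = 0.935454, PV = 72.029935
  t = 2.0000: CF_t = 77.000000, DF = 0.875074, PV = 67.380668
  t = 3.0000: CF_t = 77.000000, DF = 0.818591, PV = 63.031495
  t = 4.0000: CF_t = 77.000000, DF = 0.765754, PV = 58.963045
  t = 5.0000: CF_t = 77.000000, DF = 0.716327, PV = 55.157198
  t = 6.0000: CF_t = 77.000000, DF = 0.670091, PV = 51.597005
  t = 7.0000: CF_t = 1077.000000, DF = 0.626839, PV = 675.105688
Price P = sum_t PV_t = 1043.265034


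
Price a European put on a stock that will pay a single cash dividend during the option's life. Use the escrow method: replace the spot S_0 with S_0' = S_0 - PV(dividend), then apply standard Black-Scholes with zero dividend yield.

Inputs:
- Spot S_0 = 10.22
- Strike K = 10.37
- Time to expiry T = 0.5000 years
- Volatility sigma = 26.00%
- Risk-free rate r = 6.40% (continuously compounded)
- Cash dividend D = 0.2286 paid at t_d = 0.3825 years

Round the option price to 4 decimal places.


PV(D) = D * exp(-r * t_d) = 0.2286 * 0.97581721 = 0.22307181
S_0' = S_0 - PV(D) = 10.2200 - 0.22307181 = 9.99692819
d1 = (ln(S_0'/K) + (r + sigma^2/2)*T) / (sigma*sqrt(T)) = 0.06669019
d2 = d1 - sigma*sqrt(T) = -0.11715757
exp(-rT) = 0.96850658
N(-d1) = 0.47341417; N(-d2) = 0.54663241
P = K * exp(-rT) * N(-d2) - S_0' * N(-d1) = 10.3700 * 0.96850658 * 0.54663241 - 9.99692819 * 0.47341417 = 0.7574

Answer: Price = 0.7574


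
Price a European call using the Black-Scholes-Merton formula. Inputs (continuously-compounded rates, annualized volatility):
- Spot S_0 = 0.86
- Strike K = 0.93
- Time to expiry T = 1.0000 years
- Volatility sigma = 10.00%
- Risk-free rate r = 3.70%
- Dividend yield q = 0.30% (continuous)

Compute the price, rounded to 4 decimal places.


Answer: Price = 0.0189

Derivation:
d1 = (ln(S/K) + (r - q + 0.5*sigma^2) * T) / (sigma * sqrt(T)) = -0.39252197
d2 = d1 - sigma * sqrt(T) = -0.49252197
exp(-rT) = 0.96367614; exp(-qT) = 0.99700450
C = S_0 * exp(-qT) * N(d1) - K * exp(-rT) * N(d2)
N(d1) = 0.34733629; N(d2) = 0.31117520
C = 0.8600 * 0.99700450 * 0.34733629 - 0.9300 * 0.96367614 * 0.31117520 = 0.0189
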